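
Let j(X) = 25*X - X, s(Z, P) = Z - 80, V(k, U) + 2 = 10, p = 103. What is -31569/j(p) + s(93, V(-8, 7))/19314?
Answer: -101615255/7957368 ≈ -12.770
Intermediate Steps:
V(k, U) = 8 (V(k, U) = -2 + 10 = 8)
s(Z, P) = -80 + Z
j(X) = 24*X
-31569/j(p) + s(93, V(-8, 7))/19314 = -31569/(24*103) + (-80 + 93)/19314 = -31569/2472 + 13*(1/19314) = -31569*1/2472 + 13/19314 = -10523/824 + 13/19314 = -101615255/7957368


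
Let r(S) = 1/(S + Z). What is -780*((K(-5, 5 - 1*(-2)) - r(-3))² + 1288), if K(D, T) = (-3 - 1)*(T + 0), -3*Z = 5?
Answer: -78734955/49 ≈ -1.6068e+6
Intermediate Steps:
Z = -5/3 (Z = -⅓*5 = -5/3 ≈ -1.6667)
r(S) = 1/(-5/3 + S) (r(S) = 1/(S - 5/3) = 1/(-5/3 + S))
K(D, T) = -4*T
-780*((K(-5, 5 - 1*(-2)) - r(-3))² + 1288) = -780*((-4*(5 - 1*(-2)) - 3/(-5 + 3*(-3)))² + 1288) = -780*((-4*(5 + 2) - 3/(-5 - 9))² + 1288) = -780*((-4*7 - 3/(-14))² + 1288) = -780*((-28 - 3*(-1)/14)² + 1288) = -780*((-28 - 1*(-3/14))² + 1288) = -780*((-28 + 3/14)² + 1288) = -780*((-389/14)² + 1288) = -780*(151321/196 + 1288) = -780*403769/196 = -78734955/49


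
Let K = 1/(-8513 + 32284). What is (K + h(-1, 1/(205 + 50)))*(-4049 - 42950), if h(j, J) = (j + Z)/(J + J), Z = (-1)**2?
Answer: -46999/23771 ≈ -1.9772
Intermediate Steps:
Z = 1
h(j, J) = (1 + j)/(2*J) (h(j, J) = (j + 1)/(J + J) = (1 + j)/((2*J)) = (1 + j)*(1/(2*J)) = (1 + j)/(2*J))
K = 1/23771 ≈ 4.2068e-5
(K + h(-1, 1/(205 + 50)))*(-4049 - 42950) = (1/23771 + (1 - 1)/(2*(1/(205 + 50))))*(-4049 - 42950) = (1/23771 + (1/2)*0/1/255)*(-46999) = (1/23771 + (1/2)*0/(1/255))*(-46999) = (1/23771 + (1/2)*255*0)*(-46999) = (1/23771 + 0)*(-46999) = (1/23771)*(-46999) = -46999/23771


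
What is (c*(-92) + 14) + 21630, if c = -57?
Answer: 26888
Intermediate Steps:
(c*(-92) + 14) + 21630 = (-57*(-92) + 14) + 21630 = (5244 + 14) + 21630 = 5258 + 21630 = 26888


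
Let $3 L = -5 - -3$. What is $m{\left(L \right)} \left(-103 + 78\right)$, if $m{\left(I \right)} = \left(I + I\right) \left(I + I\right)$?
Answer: $- \frac{400}{9} \approx -44.444$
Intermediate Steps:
$L = - \frac{2}{3}$ ($L = \frac{-5 - -3}{3} = \frac{-5 + 3}{3} = \frac{1}{3} \left(-2\right) = - \frac{2}{3} \approx -0.66667$)
$m{\left(I \right)} = 4 I^{2}$ ($m{\left(I \right)} = 2 I 2 I = 4 I^{2}$)
$m{\left(L \right)} \left(-103 + 78\right) = 4 \left(- \frac{2}{3}\right)^{2} \left(-103 + 78\right) = 4 \cdot \frac{4}{9} \left(-25\right) = \frac{16}{9} \left(-25\right) = - \frac{400}{9}$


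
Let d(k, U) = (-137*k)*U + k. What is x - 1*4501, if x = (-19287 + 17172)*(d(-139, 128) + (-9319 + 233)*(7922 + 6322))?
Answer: 268570349684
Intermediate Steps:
d(k, U) = k - 137*U*k (d(k, U) = -137*U*k + k = k - 137*U*k)
x = 268570354185 (x = (-19287 + 17172)*(-139*(1 - 137*128) + (-9319 + 233)*(7922 + 6322)) = -2115*(-139*(1 - 17536) - 9086*14244) = -2115*(-139*(-17535) - 129420984) = -2115*(2437365 - 129420984) = -2115*(-126983619) = 268570354185)
x - 1*4501 = 268570354185 - 1*4501 = 268570354185 - 4501 = 268570349684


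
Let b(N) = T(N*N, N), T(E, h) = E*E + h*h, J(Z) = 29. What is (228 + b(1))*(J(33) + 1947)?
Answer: 454480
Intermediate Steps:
T(E, h) = E**2 + h**2
b(N) = N**2 + N**4 (b(N) = (N*N)**2 + N**2 = (N**2)**2 + N**2 = N**4 + N**2 = N**2 + N**4)
(228 + b(1))*(J(33) + 1947) = (228 + (1**2 + 1**4))*(29 + 1947) = (228 + (1 + 1))*1976 = (228 + 2)*1976 = 230*1976 = 454480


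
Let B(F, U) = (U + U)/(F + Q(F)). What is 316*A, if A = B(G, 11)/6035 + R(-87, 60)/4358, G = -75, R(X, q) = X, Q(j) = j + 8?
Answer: -5897529014/933668815 ≈ -6.3165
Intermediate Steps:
Q(j) = 8 + j
B(F, U) = 2*U/(8 + 2*F) (B(F, U) = (U + U)/(F + (8 + F)) = (2*U)/(8 + 2*F) = 2*U/(8 + 2*F))
A = -37326133/1867337630 (A = (11/(4 - 75))/6035 - 87/4358 = (11/(-71))*(1/6035) - 87*1/4358 = (11*(-1/71))*(1/6035) - 87/4358 = -11/71*1/6035 - 87/4358 = -11/428485 - 87/4358 = -37326133/1867337630 ≈ -0.019989)
316*A = 316*(-37326133/1867337630) = -5897529014/933668815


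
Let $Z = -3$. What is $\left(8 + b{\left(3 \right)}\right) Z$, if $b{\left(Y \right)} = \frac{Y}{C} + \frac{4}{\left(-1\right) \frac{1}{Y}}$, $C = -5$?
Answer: $\frac{69}{5} \approx 13.8$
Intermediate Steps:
$b{\left(Y \right)} = - \frac{21 Y}{5}$ ($b{\left(Y \right)} = \frac{Y}{-5} + \frac{4}{\left(-1\right) \frac{1}{Y}} = Y \left(- \frac{1}{5}\right) + 4 \left(- Y\right) = - \frac{Y}{5} - 4 Y = - \frac{21 Y}{5}$)
$\left(8 + b{\left(3 \right)}\right) Z = \left(8 - \frac{63}{5}\right) \left(-3\right) = \left(- \frac{23}{5}\right) \left(-3\right) = \frac{69}{5}$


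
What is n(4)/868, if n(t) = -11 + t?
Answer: -1/124 ≈ -0.0080645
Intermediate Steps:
n(4)/868 = (-11 + 4)/868 = -7*1/868 = -1/124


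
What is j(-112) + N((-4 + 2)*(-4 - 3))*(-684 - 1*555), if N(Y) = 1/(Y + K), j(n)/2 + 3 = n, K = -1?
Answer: -4229/13 ≈ -325.31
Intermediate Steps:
j(n) = -6 + 2*n
N(Y) = 1/(-1 + Y) (N(Y) = 1/(Y - 1) = 1/(-1 + Y))
j(-112) + N((-4 + 2)*(-4 - 3))*(-684 - 1*555) = (-6 + 2*(-112)) + (-684 - 1*555)/(-1 + (-4 + 2)*(-4 - 3)) = (-6 - 224) + (-684 - 555)/(-1 - 2*(-7)) = -230 - 1239/(-1 + 14) = -230 - 1239/13 = -4229/13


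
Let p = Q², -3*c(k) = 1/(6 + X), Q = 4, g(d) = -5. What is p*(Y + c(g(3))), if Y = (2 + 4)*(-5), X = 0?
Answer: -4328/9 ≈ -480.89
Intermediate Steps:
c(k) = -1/18 (c(k) = -1/(3*(6 + 0)) = -⅓/6 = -⅓*⅙ = -1/18)
Y = -30 (Y = 6*(-5) = -30)
p = 16 (p = 4² = 16)
p*(Y + c(g(3))) = 16*(-30 - 1/18) = 16*(-541/18) = -4328/9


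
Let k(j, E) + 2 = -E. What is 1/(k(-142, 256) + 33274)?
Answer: 1/33016 ≈ 3.0288e-5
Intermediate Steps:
k(j, E) = -2 - E
1/(k(-142, 256) + 33274) = 1/((-2 - 1*256) + 33274) = 1/((-2 - 256) + 33274) = 1/(-258 + 33274) = 1/33016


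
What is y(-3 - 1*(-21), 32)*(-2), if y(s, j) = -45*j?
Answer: 2880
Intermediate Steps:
y(s, j) = -45*j
y(-3 - 1*(-21), 32)*(-2) = -45*32*(-2) = -1440*(-2) = 2880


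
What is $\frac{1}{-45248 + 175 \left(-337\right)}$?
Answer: $- \frac{1}{104223} \approx -9.5948 \cdot 10^{-6}$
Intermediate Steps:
$\frac{1}{-45248 + 175 \left(-337\right)} = \frac{1}{-45248 - 58975} = \frac{1}{-104223} = - \frac{1}{104223}$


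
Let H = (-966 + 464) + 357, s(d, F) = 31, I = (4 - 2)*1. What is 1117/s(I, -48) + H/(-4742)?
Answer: 5301309/147002 ≈ 36.063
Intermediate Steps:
I = 2 (I = 2*1 = 2)
H = -145 (H = -502 + 357 = -145)
1117/s(I, -48) + H/(-4742) = 1117/31 - 145/(-4742) = 1117*(1/31) - 145*(-1/4742) = 1117/31 + 145/4742 = 5301309/147002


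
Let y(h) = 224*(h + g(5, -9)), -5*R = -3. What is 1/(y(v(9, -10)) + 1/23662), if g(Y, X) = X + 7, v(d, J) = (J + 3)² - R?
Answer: 118310/1229666821 ≈ 9.6213e-5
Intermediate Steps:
R = ⅗ (R = -⅕*(-3) = ⅗ ≈ 0.60000)
v(d, J) = -⅗ + (3 + J)² (v(d, J) = (J + 3)² - 1*⅗ = (3 + J)² - ⅗ = -⅗ + (3 + J)²)
g(Y, X) = 7 + X
y(h) = -448 + 224*h (y(h) = 224*(h + (7 - 9)) = 224*(h - 2) = 224*(-2 + h) = -448 + 224*h)
1/(y(v(9, -10)) + 1/23662) = 1/((-448 + 224*(-⅗ + (3 - 10)²)) + 1/23662) = 1/((-448 + 224*(-⅗ + (-7)²)) + 1/23662) = 1/((-448 + 224*(-⅗ + 49)) + 1/23662) = 1/((-448 + 224*(242/5)) + 1/23662) = 1/((-448 + 54208/5) + 1/23662) = 1/(51968/5 + 1/23662) = 1/(1229666821/118310) = 118310/1229666821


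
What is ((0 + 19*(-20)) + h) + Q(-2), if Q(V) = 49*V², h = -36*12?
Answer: -616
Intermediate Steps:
h = -432
((0 + 19*(-20)) + h) + Q(-2) = ((0 + 19*(-20)) - 432) + 49*(-2)² = ((0 - 380) - 432) + 49*4 = (-380 - 432) + 196 = -812 + 196 = -616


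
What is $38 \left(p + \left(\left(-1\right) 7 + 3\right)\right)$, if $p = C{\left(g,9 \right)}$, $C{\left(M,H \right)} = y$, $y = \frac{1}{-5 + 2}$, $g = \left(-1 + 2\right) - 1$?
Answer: $- \frac{494}{3} \approx -164.67$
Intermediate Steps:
$g = 0$ ($g = 1 - 1 = 0$)
$y = - \frac{1}{3}$ ($y = \frac{1}{-3} = - \frac{1}{3} \approx -0.33333$)
$C{\left(M,H \right)} = - \frac{1}{3}$
$p = - \frac{1}{3} \approx -0.33333$
$38 \left(p + \left(\left(-1\right) 7 + 3\right)\right) = 38 \left(- \frac{1}{3} + \left(\left(-1\right) 7 + 3\right)\right) = 38 \left(- \frac{1}{3} + \left(-7 + 3\right)\right) = 38 \left(- \frac{1}{3} - 4\right) = 38 \left(- \frac{13}{3}\right) = - \frac{494}{3}$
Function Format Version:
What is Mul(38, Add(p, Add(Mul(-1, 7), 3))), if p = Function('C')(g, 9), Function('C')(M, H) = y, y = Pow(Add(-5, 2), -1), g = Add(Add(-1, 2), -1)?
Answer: Rational(-494, 3) ≈ -164.67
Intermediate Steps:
g = 0 (g = Add(1, -1) = 0)
y = Rational(-1, 3) (y = Pow(-3, -1) = Rational(-1, 3) ≈ -0.33333)
Function('C')(M, H) = Rational(-1, 3)
p = Rational(-1, 3) ≈ -0.33333
Mul(38, Add(p, Add(Mul(-1, 7), 3))) = Mul(38, Add(Rational(-1, 3), Add(Mul(-1, 7), 3))) = Mul(38, Add(Rational(-1, 3), Add(-7, 3))) = Mul(38, Add(Rational(-1, 3), -4)) = Mul(38, Rational(-13, 3)) = Rational(-494, 3)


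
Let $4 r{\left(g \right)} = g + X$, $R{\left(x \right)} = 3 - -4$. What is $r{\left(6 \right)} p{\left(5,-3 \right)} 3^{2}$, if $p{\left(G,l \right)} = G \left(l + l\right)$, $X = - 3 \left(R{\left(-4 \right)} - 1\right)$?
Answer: $810$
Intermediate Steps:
$R{\left(x \right)} = 7$ ($R{\left(x \right)} = 3 + 4 = 7$)
$X = -18$ ($X = - 3 \left(7 - 1\right) = \left(-3\right) 6 = -18$)
$r{\left(g \right)} = - \frac{9}{2} + \frac{g}{4}$ ($r{\left(g \right)} = \frac{g - 18}{4} = \frac{-18 + g}{4} = - \frac{9}{2} + \frac{g}{4}$)
$p{\left(G,l \right)} = 2 G l$ ($p{\left(G,l \right)} = G 2 l = 2 G l$)
$r{\left(6 \right)} p{\left(5,-3 \right)} 3^{2} = \left(- \frac{9}{2} + \frac{1}{4} \cdot 6\right) 2 \cdot 5 \left(-3\right) 3^{2} = \left(- \frac{9}{2} + \frac{3}{2}\right) \left(-30\right) 9 = \left(-3\right) \left(-30\right) 9 = 90 \cdot 9 = 810$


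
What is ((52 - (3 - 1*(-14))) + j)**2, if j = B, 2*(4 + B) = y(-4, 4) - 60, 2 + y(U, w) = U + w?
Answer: 0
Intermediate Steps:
y(U, w) = -2 + U + w (y(U, w) = -2 + (U + w) = -2 + U + w)
B = -35 (B = -4 + ((-2 - 4 + 4) - 60)/2 = -4 + (-2 - 60)/2 = -4 + (1/2)*(-62) = -4 - 31 = -35)
j = -35
((52 - (3 - 1*(-14))) + j)**2 = ((52 - (3 - 1*(-14))) - 35)**2 = ((52 - (3 + 14)) - 35)**2 = ((52 - 1*17) - 35)**2 = ((52 - 17) - 35)**2 = (35 - 35)**2 = 0**2 = 0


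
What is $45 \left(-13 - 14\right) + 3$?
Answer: $-1212$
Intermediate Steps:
$45 \left(-13 - 14\right) + 3 = 45 \left(-27\right) + 3 = -1215 + 3 = -1212$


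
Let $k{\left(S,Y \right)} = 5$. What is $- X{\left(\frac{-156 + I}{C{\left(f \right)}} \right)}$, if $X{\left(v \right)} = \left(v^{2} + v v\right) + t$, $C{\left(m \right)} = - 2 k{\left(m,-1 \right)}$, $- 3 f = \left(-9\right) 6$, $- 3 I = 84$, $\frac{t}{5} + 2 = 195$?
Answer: $- \frac{41053}{25} \approx -1642.1$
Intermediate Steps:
$t = 965$ ($t = -10 + 5 \cdot 195 = -10 + 975 = 965$)
$I = -28$ ($I = \left(- \frac{1}{3}\right) 84 = -28$)
$f = 18$ ($f = - \frac{\left(-9\right) 6}{3} = \left(- \frac{1}{3}\right) \left(-54\right) = 18$)
$C{\left(m \right)} = -10$ ($C{\left(m \right)} = \left(-2\right) 5 = -10$)
$X{\left(v \right)} = 965 + 2 v^{2}$ ($X{\left(v \right)} = \left(v^{2} + v v\right) + 965 = \left(v^{2} + v^{2}\right) + 965 = 2 v^{2} + 965 = 965 + 2 v^{2}$)
$- X{\left(\frac{-156 + I}{C{\left(f \right)}} \right)} = - (965 + 2 \left(\frac{-156 - 28}{-10}\right)^{2}) = - (965 + 2 \left(\left(-184\right) \left(- \frac{1}{10}\right)\right)^{2}) = - (965 + 2 \left(\frac{92}{5}\right)^{2}) = - (965 + 2 \cdot \frac{8464}{25}) = - (965 + \frac{16928}{25}) = \left(-1\right) \frac{41053}{25} = - \frac{41053}{25}$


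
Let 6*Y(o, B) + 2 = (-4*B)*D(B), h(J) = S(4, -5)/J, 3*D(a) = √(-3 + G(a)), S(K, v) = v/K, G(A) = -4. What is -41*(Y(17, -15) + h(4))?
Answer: 1271/48 - 410*I*√7/3 ≈ 26.479 - 361.59*I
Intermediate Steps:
D(a) = I*√7/3 (D(a) = √(-3 - 4)/3 = √(-7)/3 = (I*√7)/3 = I*√7/3)
h(J) = -5/(4*J) (h(J) = (-5/4)/J = (-5*¼)/J = -5/(4*J))
Y(o, B) = -⅓ - 2*I*B*√7/9 (Y(o, B) = -⅓ + ((-4*B)*(I*√7/3))/6 = -⅓ + (-4*I*B*√7/3)/6 = -⅓ - 2*I*B*√7/9)
-41*(Y(17, -15) + h(4)) = -41*((-⅓ - 2/9*I*(-15)*√7) - 5/4/4) = -41*((-⅓ + 10*I*√7/3) - 5/4*¼) = -41*((-⅓ + 10*I*√7/3) - 5/16) = -41*(-31/48 + 10*I*√7/3) = 1271/48 - 410*I*√7/3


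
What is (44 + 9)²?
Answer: 2809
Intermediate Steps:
(44 + 9)² = 53² = 2809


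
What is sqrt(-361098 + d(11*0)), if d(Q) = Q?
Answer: 9*I*sqrt(4458) ≈ 600.91*I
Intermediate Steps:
sqrt(-361098 + d(11*0)) = sqrt(-361098 + 11*0) = sqrt(-361098 + 0) = sqrt(-361098) = 9*I*sqrt(4458)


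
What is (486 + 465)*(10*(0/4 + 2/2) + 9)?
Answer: 18069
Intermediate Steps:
(486 + 465)*(10*(0/4 + 2/2) + 9) = 951*(10*(0*(¼) + 2*(½)) + 9) = 951*(10*(0 + 1) + 9) = 951*(10*1 + 9) = 951*(10 + 9) = 951*19 = 18069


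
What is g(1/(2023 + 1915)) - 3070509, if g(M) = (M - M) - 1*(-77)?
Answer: -3070432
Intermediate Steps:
g(M) = 77 (g(M) = 0 + 77 = 77)
g(1/(2023 + 1915)) - 3070509 = 77 - 3070509 = -3070432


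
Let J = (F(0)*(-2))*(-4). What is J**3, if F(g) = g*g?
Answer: 0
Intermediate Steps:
F(g) = g**2
J = 0 (J = (0**2*(-2))*(-4) = (0*(-2))*(-4) = 0*(-4) = 0)
J**3 = 0**3 = 0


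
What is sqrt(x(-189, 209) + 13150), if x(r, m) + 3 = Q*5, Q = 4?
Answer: 3*sqrt(1463) ≈ 114.75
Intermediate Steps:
x(r, m) = 17 (x(r, m) = -3 + 4*5 = -3 + 20 = 17)
sqrt(x(-189, 209) + 13150) = sqrt(17 + 13150) = sqrt(13167) = 3*sqrt(1463)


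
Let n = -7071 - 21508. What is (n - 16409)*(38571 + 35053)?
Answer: -3312196512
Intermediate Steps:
n = -28579
(n - 16409)*(38571 + 35053) = (-28579 - 16409)*(38571 + 35053) = -44988*73624 = -3312196512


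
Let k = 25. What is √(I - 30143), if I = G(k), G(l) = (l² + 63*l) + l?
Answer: 3*I*√3102 ≈ 167.09*I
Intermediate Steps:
G(l) = l² + 64*l
I = 2225 (I = 25*(64 + 25) = 25*89 = 2225)
√(I - 30143) = √(2225 - 30143) = √(-27918) = 3*I*√3102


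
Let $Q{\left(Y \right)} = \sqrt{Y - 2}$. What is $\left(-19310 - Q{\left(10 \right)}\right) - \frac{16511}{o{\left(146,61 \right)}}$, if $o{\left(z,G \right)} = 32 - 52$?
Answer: $- \frac{369689}{20} - 2 \sqrt{2} \approx -18487.0$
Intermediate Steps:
$Q{\left(Y \right)} = \sqrt{-2 + Y}$
$o{\left(z,G \right)} = -20$ ($o{\left(z,G \right)} = 32 - 52 = -20$)
$\left(-19310 - Q{\left(10 \right)}\right) - \frac{16511}{o{\left(146,61 \right)}} = \left(-19310 - \sqrt{-2 + 10}\right) - \frac{16511}{-20} = \left(-19310 - \sqrt{8}\right) - - \frac{16511}{20} = \left(-19310 - 2 \sqrt{2}\right) + \frac{16511}{20} = - \frac{369689}{20} - 2 \sqrt{2}$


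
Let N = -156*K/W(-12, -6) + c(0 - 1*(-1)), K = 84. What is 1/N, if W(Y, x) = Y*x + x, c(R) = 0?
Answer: -11/2184 ≈ -0.0050366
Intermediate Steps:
W(Y, x) = x + Y*x
N = -2184/11 (N = -13104/((-6*(1 - 12))) + 0 = -13104/((-6*(-11))) + 0 = -13104/66 + 0 = -156*14/11 + 0 = -2184/11 + 0 = -2184/11 ≈ -198.55)
1/N = 1/(-2184/11) = -11/2184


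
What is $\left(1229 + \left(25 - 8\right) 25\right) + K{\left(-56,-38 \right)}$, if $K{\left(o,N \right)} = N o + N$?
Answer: $3744$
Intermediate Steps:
$K{\left(o,N \right)} = N + N o$
$\left(1229 + \left(25 - 8\right) 25\right) + K{\left(-56,-38 \right)} = \left(1229 + \left(25 - 8\right) 25\right) - 38 \left(1 - 56\right) = \left(1229 + 17 \cdot 25\right) - -2090 = \left(1229 + 425\right) + 2090 = 1654 + 2090 = 3744$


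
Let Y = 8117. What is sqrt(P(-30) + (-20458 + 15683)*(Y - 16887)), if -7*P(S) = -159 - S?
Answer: sqrt(2051961653)/7 ≈ 6471.2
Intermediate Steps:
P(S) = 159/7 + S/7 (P(S) = -(-159 - S)/7 = 159/7 + S/7)
sqrt(P(-30) + (-20458 + 15683)*(Y - 16887)) = sqrt((159/7 + (1/7)*(-30)) + (-20458 + 15683)*(8117 - 16887)) = sqrt((159/7 - 30/7) - 4775*(-8770)) = sqrt(129/7 + 41876750) = sqrt(293137379/7) = sqrt(2051961653)/7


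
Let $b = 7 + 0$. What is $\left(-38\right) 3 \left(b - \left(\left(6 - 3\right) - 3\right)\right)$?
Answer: $-798$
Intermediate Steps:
$b = 7$
$\left(-38\right) 3 \left(b - \left(\left(6 - 3\right) - 3\right)\right) = \left(-38\right) 3 \left(7 - \left(\left(6 - 3\right) - 3\right)\right) = - 114 \left(7 - \left(3 - 3\right)\right) = - 114 \left(7 - 0\right) = - 114 \left(7 + 0\right) = \left(-114\right) 7 = -798$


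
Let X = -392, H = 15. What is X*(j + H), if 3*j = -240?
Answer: 25480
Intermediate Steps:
j = -80 (j = (⅓)*(-240) = -80)
X*(j + H) = -392*(-80 + 15) = -392*(-65) = 25480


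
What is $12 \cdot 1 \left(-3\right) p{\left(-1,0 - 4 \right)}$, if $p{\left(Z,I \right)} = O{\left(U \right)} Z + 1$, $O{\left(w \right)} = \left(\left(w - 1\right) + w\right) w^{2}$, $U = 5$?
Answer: $8064$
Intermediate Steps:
$O{\left(w \right)} = w^{2} \left(-1 + 2 w\right)$ ($O{\left(w \right)} = \left(\left(-1 + w\right) + w\right) w^{2} = \left(-1 + 2 w\right) w^{2} = w^{2} \left(-1 + 2 w\right)$)
$p{\left(Z,I \right)} = 1 + 225 Z$ ($p{\left(Z,I \right)} = 5^{2} \left(-1 + 2 \cdot 5\right) Z + 1 = 25 \left(-1 + 10\right) Z + 1 = 25 \cdot 9 Z + 1 = 225 Z + 1 = 1 + 225 Z$)
$12 \cdot 1 \left(-3\right) p{\left(-1,0 - 4 \right)} = 12 \cdot 1 \left(-3\right) \left(1 + 225 \left(-1\right)\right) = 12 \left(-3\right) \left(1 - 225\right) = \left(-36\right) \left(-224\right) = 8064$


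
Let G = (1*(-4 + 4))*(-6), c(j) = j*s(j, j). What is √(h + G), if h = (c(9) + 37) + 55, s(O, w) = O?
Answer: √173 ≈ 13.153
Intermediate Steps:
c(j) = j² (c(j) = j*j = j²)
G = 0 (G = (1*0)*(-6) = 0*(-6) = 0)
h = 173 (h = (9² + 37) + 55 = (81 + 37) + 55 = 118 + 55 = 173)
√(h + G) = √(173 + 0) = √173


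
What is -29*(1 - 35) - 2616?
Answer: -1630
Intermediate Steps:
-29*(1 - 35) - 2616 = -29*(-34) - 2616 = -1*(-986) - 2616 = 986 - 2616 = -1630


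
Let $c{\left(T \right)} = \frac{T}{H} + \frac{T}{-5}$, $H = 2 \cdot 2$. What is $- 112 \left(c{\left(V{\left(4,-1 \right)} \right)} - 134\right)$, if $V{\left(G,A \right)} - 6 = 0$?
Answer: $\frac{74872}{5} \approx 14974.0$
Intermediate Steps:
$H = 4$
$V{\left(G,A \right)} = 6$ ($V{\left(G,A \right)} = 6 + 0 = 6$)
$c{\left(T \right)} = \frac{T}{20}$ ($c{\left(T \right)} = \frac{T}{4} + \frac{T}{-5} = T \frac{1}{4} + T \left(- \frac{1}{5}\right) = \frac{T}{4} - \frac{T}{5} = \frac{T}{20}$)
$- 112 \left(c{\left(V{\left(4,-1 \right)} \right)} - 134\right) = - 112 \left(\frac{1}{20} \cdot 6 - 134\right) = - 112 \left(\frac{3}{10} - 134\right) = \left(-112\right) \left(- \frac{1337}{10}\right) = \frac{74872}{5}$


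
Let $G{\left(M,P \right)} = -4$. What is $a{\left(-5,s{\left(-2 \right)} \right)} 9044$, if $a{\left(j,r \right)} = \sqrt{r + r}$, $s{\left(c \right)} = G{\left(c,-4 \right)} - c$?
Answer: $18088 i \approx 18088.0 i$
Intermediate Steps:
$s{\left(c \right)} = -4 - c$
$a{\left(j,r \right)} = \sqrt{2} \sqrt{r}$ ($a{\left(j,r \right)} = \sqrt{2 r} = \sqrt{2} \sqrt{r}$)
$a{\left(-5,s{\left(-2 \right)} \right)} 9044 = \sqrt{2} \sqrt{-4 - -2} \cdot 9044 = \sqrt{2} \sqrt{-4 + 2} \cdot 9044 = \sqrt{2} \sqrt{-2} \cdot 9044 = \sqrt{2} i \sqrt{2} \cdot 9044 = 2 i 9044 = 18088 i$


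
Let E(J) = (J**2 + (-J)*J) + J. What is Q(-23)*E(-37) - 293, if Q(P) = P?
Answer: 558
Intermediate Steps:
E(J) = J (E(J) = (J**2 - J**2) + J = 0 + J = J)
Q(-23)*E(-37) - 293 = -23*(-37) - 293 = 851 - 293 = 558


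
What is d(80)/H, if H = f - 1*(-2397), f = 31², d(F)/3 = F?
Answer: 120/1679 ≈ 0.071471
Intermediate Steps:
d(F) = 3*F
f = 961
H = 3358 (H = 961 - 1*(-2397) = 961 + 2397 = 3358)
d(80)/H = (3*80)/3358 = 240*(1/3358) = 120/1679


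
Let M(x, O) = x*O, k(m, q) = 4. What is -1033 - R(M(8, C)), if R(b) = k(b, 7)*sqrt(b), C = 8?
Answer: -1065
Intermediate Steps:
M(x, O) = O*x
R(b) = 4*sqrt(b)
-1033 - R(M(8, C)) = -1033 - 4*sqrt(8*8) = -1033 - 4*sqrt(64) = -1033 - 4*8 = -1033 - 1*32 = -1033 - 32 = -1065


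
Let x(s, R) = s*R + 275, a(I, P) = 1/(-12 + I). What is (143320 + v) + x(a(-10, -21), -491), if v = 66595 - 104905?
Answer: 2316761/22 ≈ 1.0531e+5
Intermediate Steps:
x(s, R) = 275 + R*s (x(s, R) = R*s + 275 = 275 + R*s)
v = -38310
(143320 + v) + x(a(-10, -21), -491) = (143320 - 38310) + (275 - 491/(-12 - 10)) = 105010 + (275 - 491/(-22)) = 105010 + (275 - 491*(-1/22)) = 105010 + (275 + 491/22) = 105010 + 6541/22 = 2316761/22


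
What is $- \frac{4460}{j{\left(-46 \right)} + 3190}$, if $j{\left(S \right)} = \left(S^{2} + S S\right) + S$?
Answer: $- \frac{1115}{1844} \approx -0.60466$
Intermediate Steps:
$j{\left(S \right)} = S + 2 S^{2}$ ($j{\left(S \right)} = \left(S^{2} + S^{2}\right) + S = 2 S^{2} + S = S + 2 S^{2}$)
$- \frac{4460}{j{\left(-46 \right)} + 3190} = - \frac{4460}{- 46 \left(1 + 2 \left(-46\right)\right) + 3190} = - \frac{4460}{- 46 \left(1 - 92\right) + 3190} = - \frac{4460}{\left(-46\right) \left(-91\right) + 3190} = - \frac{4460}{4186 + 3190} = - \frac{4460}{7376} = \left(-4460\right) \frac{1}{7376} = - \frac{1115}{1844}$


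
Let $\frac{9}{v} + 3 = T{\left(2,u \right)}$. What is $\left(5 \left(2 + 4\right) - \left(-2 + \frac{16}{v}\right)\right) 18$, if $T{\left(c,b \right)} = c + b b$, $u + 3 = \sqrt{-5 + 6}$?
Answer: $480$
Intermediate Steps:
$u = -2$ ($u = -3 + \sqrt{-5 + 6} = -3 + \sqrt{1} = -3 + 1 = -2$)
$T{\left(c,b \right)} = c + b^{2}$
$v = 3$ ($v = \frac{9}{-3 + \left(2 + \left(-2\right)^{2}\right)} = \frac{9}{-3 + \left(2 + 4\right)} = \frac{9}{-3 + 6} = \frac{9}{3} = 9 \cdot \frac{1}{3} = 3$)
$\left(5 \left(2 + 4\right) - \left(-2 + \frac{16}{v}\right)\right) 18 = \left(5 \left(2 + 4\right) - \left(-2 + \frac{16}{3}\right)\right) 18 = \left(5 \cdot 6 - \frac{10}{3}\right) 18 = \left(30 + \left(2 - \frac{16}{3}\right)\right) 18 = \left(30 - \frac{10}{3}\right) 18 = \frac{80}{3} \cdot 18 = 480$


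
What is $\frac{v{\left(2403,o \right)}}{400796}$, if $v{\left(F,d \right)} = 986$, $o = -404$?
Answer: $\frac{493}{200398} \approx 0.0024601$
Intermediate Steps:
$\frac{v{\left(2403,o \right)}}{400796} = \frac{986}{400796} = 986 \cdot \frac{1}{400796} = \frac{493}{200398}$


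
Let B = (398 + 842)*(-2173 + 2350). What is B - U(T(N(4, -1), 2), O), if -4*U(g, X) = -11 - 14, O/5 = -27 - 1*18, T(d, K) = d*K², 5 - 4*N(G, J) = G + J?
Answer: 877895/4 ≈ 2.1947e+5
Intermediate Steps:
N(G, J) = 5/4 - G/4 - J/4 (N(G, J) = 5/4 - (G + J)/4 = 5/4 + (-G/4 - J/4) = 5/4 - G/4 - J/4)
O = -225 (O = 5*(-27 - 1*18) = 5*(-27 - 18) = 5*(-45) = -225)
U(g, X) = 25/4 (U(g, X) = -(-11 - 14)/4 = -¼*(-25) = 25/4)
B = 219480 (B = 1240*177 = 219480)
B - U(T(N(4, -1), 2), O) = 219480 - 1*25/4 = 219480 - 25/4 = 877895/4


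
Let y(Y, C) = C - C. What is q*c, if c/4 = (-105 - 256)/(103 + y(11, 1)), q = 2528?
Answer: -3650432/103 ≈ -35441.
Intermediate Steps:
y(Y, C) = 0
c = -1444/103 (c = 4*((-105 - 256)/(103 + 0)) = 4*(-361/103) = -1444/103 ≈ -14.019)
q*c = 2528*(-1444/103) = -3650432/103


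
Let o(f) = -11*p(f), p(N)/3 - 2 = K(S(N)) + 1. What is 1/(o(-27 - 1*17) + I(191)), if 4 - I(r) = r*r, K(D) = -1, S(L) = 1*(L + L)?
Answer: -1/36543 ≈ -2.7365e-5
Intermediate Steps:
S(L) = 2*L (S(L) = 1*(2*L) = 2*L)
I(r) = 4 - r² (I(r) = 4 - r*r = 4 - r²)
p(N) = 6 (p(N) = 6 + 3*(-1 + 1) = 6 + 3*0 = 6 + 0 = 6)
o(f) = -66 (o(f) = -11*6 = -66)
1/(o(-27 - 1*17) + I(191)) = 1/(-66 + (4 - 1*191²)) = 1/(-66 + (4 - 1*36481)) = 1/(-66 + (4 - 36481)) = 1/(-66 - 36477) = 1/(-36543) = -1/36543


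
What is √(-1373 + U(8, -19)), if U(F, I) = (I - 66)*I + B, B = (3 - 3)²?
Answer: 11*√2 ≈ 15.556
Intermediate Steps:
B = 0 (B = 0² = 0)
U(F, I) = I*(-66 + I) (U(F, I) = (I - 66)*I + 0 = (-66 + I)*I + 0 = I*(-66 + I) + 0 = I*(-66 + I))
√(-1373 + U(8, -19)) = √(-1373 - 19*(-66 - 19)) = √(-1373 - 19*(-85)) = √(-1373 + 1615) = √242 = 11*√2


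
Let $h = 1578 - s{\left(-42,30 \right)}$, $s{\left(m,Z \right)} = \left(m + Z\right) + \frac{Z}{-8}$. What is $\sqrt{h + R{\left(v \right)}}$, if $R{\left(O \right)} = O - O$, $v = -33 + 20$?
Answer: $\frac{5 \sqrt{255}}{2} \approx 39.922$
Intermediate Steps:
$v = -13$
$s{\left(m,Z \right)} = m + \frac{7 Z}{8}$ ($s{\left(m,Z \right)} = \left(Z + m\right) + Z \left(- \frac{1}{8}\right) = \left(Z + m\right) - \frac{Z}{8} = m + \frac{7 Z}{8}$)
$R{\left(O \right)} = 0$
$h = \frac{6375}{4}$ ($h = 1578 - \left(-42 + \frac{7}{8} \cdot 30\right) = 1578 - \left(-42 + \frac{105}{4}\right) = 1578 - - \frac{63}{4} = 1578 + \frac{63}{4} = \frac{6375}{4} \approx 1593.8$)
$\sqrt{h + R{\left(v \right)}} = \sqrt{\frac{6375}{4} + 0} = \sqrt{\frac{6375}{4}} = \frac{5 \sqrt{255}}{2}$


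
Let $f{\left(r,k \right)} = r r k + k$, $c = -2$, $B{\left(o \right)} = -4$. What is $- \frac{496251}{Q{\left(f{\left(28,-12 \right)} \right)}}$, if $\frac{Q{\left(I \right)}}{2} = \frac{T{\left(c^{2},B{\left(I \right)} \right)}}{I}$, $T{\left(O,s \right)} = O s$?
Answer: $- \frac{1168671105}{8} \approx -1.4608 \cdot 10^{8}$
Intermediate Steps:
$f{\left(r,k \right)} = k + k r^{2}$ ($f{\left(r,k \right)} = r^{2} k + k = k r^{2} + k = k + k r^{2}$)
$Q{\left(I \right)} = - \frac{32}{I}$ ($Q{\left(I \right)} = 2 \frac{\left(-2\right)^{2} \left(-4\right)}{I} = 2 \frac{4 \left(-4\right)}{I} = 2 \left(- \frac{16}{I}\right) = - \frac{32}{I}$)
$- \frac{496251}{Q{\left(f{\left(28,-12 \right)} \right)}} = - \frac{496251}{\left(-32\right) \frac{1}{\left(-12\right) \left(1 + 28^{2}\right)}} = - \frac{496251}{\left(-32\right) \frac{1}{\left(-12\right) \left(1 + 784\right)}} = - \frac{496251}{\left(-32\right) \frac{1}{\left(-12\right) 785}} = - \frac{496251}{\left(-32\right) \frac{1}{-9420}} = - \frac{496251}{\left(-32\right) \left(- \frac{1}{9420}\right)} = - \frac{496251}{\frac{8}{2355}} = \left(-496251\right) \frac{2355}{8} = - \frac{1168671105}{8}$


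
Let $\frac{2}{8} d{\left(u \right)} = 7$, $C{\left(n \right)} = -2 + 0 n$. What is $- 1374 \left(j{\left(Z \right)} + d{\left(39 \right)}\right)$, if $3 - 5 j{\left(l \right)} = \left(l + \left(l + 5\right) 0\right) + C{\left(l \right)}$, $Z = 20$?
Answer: $-34350$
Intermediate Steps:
$C{\left(n \right)} = -2$ ($C{\left(n \right)} = -2 + 0 = -2$)
$d{\left(u \right)} = 28$ ($d{\left(u \right)} = 4 \cdot 7 = 28$)
$j{\left(l \right)} = 1 - \frac{l}{5}$ ($j{\left(l \right)} = \frac{3}{5} - \frac{\left(l + \left(l + 5\right) 0\right) - 2}{5} = \frac{3}{5} - \frac{\left(l + \left(5 + l\right) 0\right) - 2}{5} = \frac{3}{5} - \frac{\left(l + 0\right) - 2}{5} = \frac{3}{5} - \frac{l - 2}{5} = \frac{3}{5} - \frac{-2 + l}{5} = \frac{3}{5} - \left(- \frac{2}{5} + \frac{l}{5}\right) = 1 - \frac{l}{5}$)
$- 1374 \left(j{\left(Z \right)} + d{\left(39 \right)}\right) = - 1374 \left(\left(1 - 4\right) + 28\right) = - 1374 \left(-3 + 28\right) = \left(-1374\right) 25 = -34350$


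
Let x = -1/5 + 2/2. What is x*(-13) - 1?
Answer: -57/5 ≈ -11.400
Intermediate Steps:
x = ⅘ (x = -1*⅕ + 2*(½) = -⅕ + 1 = ⅘ ≈ 0.80000)
x*(-13) - 1 = (⅘)*(-13) - 1 = -52/5 - 1 = -57/5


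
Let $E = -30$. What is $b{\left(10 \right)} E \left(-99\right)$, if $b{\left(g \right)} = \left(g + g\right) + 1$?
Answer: $62370$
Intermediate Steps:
$b{\left(g \right)} = 1 + 2 g$ ($b{\left(g \right)} = 2 g + 1 = 1 + 2 g$)
$b{\left(10 \right)} E \left(-99\right) = \left(1 + 2 \cdot 10\right) \left(-30\right) \left(-99\right) = \left(1 + 20\right) \left(-30\right) \left(-99\right) = 21 \left(-30\right) \left(-99\right) = \left(-630\right) \left(-99\right) = 62370$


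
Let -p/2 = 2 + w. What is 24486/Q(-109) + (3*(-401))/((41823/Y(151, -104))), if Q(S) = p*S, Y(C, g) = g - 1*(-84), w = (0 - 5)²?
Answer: 7195649/1519569 ≈ 4.7353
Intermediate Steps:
w = 25 (w = (-5)² = 25)
p = -54 (p = -2*(2 + 25) = -2*27 = -54)
Y(C, g) = 84 + g (Y(C, g) = g + 84 = 84 + g)
Q(S) = -54*S
24486/Q(-109) + (3*(-401))/((41823/Y(151, -104))) = 24486/((-54*(-109))) + (3*(-401))/((41823/(84 - 104))) = 24486/5886 - 1203/(41823/(-20)) = 24486*(1/5886) - 1203/(41823*(-1/20)) = 4081/981 - 1203/(-41823/20) = 4081/981 - 1203*(-20/41823) = 4081/981 + 8020/13941 = 7195649/1519569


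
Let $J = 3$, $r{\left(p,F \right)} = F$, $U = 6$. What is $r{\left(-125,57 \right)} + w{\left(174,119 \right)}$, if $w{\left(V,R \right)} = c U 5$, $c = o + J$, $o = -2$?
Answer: $87$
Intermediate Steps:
$c = 1$ ($c = -2 + 3 = 1$)
$w{\left(V,R \right)} = 30$ ($w{\left(V,R \right)} = 1 \cdot 6 \cdot 5 = 6 \cdot 5 = 30$)
$r{\left(-125,57 \right)} + w{\left(174,119 \right)} = 57 + 30 = 87$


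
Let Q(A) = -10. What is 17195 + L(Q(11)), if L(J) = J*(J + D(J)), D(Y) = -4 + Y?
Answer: 17435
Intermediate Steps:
L(J) = J*(-4 + 2*J) (L(J) = J*(J + (-4 + J)) = J*(-4 + 2*J))
17195 + L(Q(11)) = 17195 + 2*(-10)*(-2 - 10) = 17195 + 2*(-10)*(-12) = 17195 + 240 = 17435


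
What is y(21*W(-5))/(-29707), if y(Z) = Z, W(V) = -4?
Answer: 84/29707 ≈ 0.0028276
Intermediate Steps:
y(21*W(-5))/(-29707) = (21*(-4))/(-29707) = -84*(-1/29707) = 84/29707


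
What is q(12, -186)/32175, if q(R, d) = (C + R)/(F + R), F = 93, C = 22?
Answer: 34/3378375 ≈ 1.0064e-5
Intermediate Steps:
q(R, d) = (22 + R)/(93 + R)
q(12, -186)/32175 = ((22 + 12)/(93 + 12))/32175 = (34/105)*(1/32175) = 34/3378375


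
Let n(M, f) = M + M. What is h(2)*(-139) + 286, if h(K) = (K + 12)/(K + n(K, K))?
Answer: -115/3 ≈ -38.333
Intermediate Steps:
n(M, f) = 2*M
h(K) = (12 + K)/(3*K) (h(K) = (K + 12)/(K + 2*K) = (12 + K)/((3*K)) = (12 + K)*(1/(3*K)) = (12 + K)/(3*K))
h(2)*(-139) + 286 = ((1/3)*(12 + 2)/2)*(-139) + 286 = ((1/3)*(1/2)*14)*(-139) + 286 = (7/3)*(-139) + 286 = -973/3 + 286 = -115/3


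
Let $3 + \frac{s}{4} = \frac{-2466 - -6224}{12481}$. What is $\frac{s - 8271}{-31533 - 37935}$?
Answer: $\frac{103365091}{867030108} \approx 0.11922$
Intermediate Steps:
$s = - \frac{134740}{12481}$ ($s = -12 + 4 \frac{-2466 - -6224}{12481} = -12 + 4 \left(-2466 + 6224\right) \frac{1}{12481} = -12 + 4 \cdot 3758 \cdot \frac{1}{12481} = -12 + 4 \cdot \frac{3758}{12481} = -12 + \frac{15032}{12481} = - \frac{134740}{12481} \approx -10.796$)
$\frac{s - 8271}{-31533 - 37935} = \frac{- \frac{134740}{12481} - 8271}{-31533 - 37935} = - \frac{103365091}{12481 \left(-69468\right)} = \left(- \frac{103365091}{12481}\right) \left(- \frac{1}{69468}\right) = \frac{103365091}{867030108}$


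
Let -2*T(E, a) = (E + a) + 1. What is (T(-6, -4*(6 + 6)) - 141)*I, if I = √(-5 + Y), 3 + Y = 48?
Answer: -229*√10 ≈ -724.16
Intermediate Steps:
Y = 45 (Y = -3 + 48 = 45)
T(E, a) = -½ - E/2 - a/2 (T(E, a) = -((E + a) + 1)/2 = -(1 + E + a)/2 = -½ - E/2 - a/2)
I = 2*√10 (I = √(-5 + 45) = √40 = 2*√10 ≈ 6.3246)
(T(-6, -4*(6 + 6)) - 141)*I = ((-½ - ½*(-6) - (-2)*(6 + 6)) - 141)*(2*√10) = ((-½ + 3 - (-2)*12) - 141)*(2*√10) = ((-½ + 3 - ½*(-48)) - 141)*(2*√10) = ((-½ + 3 + 24) - 141)*(2*√10) = (53/2 - 141)*(2*√10) = -229*√10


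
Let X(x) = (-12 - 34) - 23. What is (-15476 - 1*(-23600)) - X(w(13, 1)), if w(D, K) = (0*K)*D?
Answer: 8193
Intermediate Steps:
w(D, K) = 0 (w(D, K) = 0*D = 0)
X(x) = -69 (X(x) = -46 - 23 = -69)
(-15476 - 1*(-23600)) - X(w(13, 1)) = (-15476 - 1*(-23600)) - 1*(-69) = (-15476 + 23600) + 69 = 8124 + 69 = 8193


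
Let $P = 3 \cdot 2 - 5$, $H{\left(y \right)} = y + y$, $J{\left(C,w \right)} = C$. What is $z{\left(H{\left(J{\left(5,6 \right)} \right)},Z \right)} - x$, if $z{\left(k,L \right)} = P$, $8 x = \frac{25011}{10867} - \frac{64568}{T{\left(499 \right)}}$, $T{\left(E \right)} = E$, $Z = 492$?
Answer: $\frac{732561031}{43381064} \approx 16.887$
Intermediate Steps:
$H{\left(y \right)} = 2 y$
$x = - \frac{689179967}{43381064}$ ($x = \frac{\frac{25011}{10867} - \frac{64568}{499}}{8} = \frac{1}{8} \left(- \frac{689179967}{5422633}\right) = - \frac{689179967}{43381064} \approx -15.887$)
$P = 1$ ($P = 6 - 5 = 1$)
$z{\left(k,L \right)} = 1$
$z{\left(H{\left(J{\left(5,6 \right)} \right)},Z \right)} - x = 1 - - \frac{689179967}{43381064} = 1 + \frac{689179967}{43381064} = \frac{732561031}{43381064}$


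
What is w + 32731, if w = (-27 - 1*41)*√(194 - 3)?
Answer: 32731 - 68*√191 ≈ 31791.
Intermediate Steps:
w = -68*√191 (w = (-27 - 41)*√191 = -68*√191 ≈ -939.78)
w + 32731 = -68*√191 + 32731 = 32731 - 68*√191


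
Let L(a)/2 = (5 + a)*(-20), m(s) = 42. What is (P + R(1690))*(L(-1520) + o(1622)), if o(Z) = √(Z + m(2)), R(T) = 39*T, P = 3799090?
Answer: 234219000000 + 30920000*√26 ≈ 2.3438e+11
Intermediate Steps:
L(a) = -200 - 40*a (L(a) = 2*((5 + a)*(-20)) = 2*(-100 - 20*a) = -200 - 40*a)
o(Z) = √(42 + Z) (o(Z) = √(Z + 42) = √(42 + Z))
(P + R(1690))*(L(-1520) + o(1622)) = (3799090 + 39*1690)*((-200 - 40*(-1520)) + √(42 + 1622)) = (3799090 + 65910)*((-200 + 60800) + √1664) = 3865000*(60600 + 8*√26) = 234219000000 + 30920000*√26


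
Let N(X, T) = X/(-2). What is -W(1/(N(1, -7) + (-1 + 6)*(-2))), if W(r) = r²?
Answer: -4/441 ≈ -0.0090703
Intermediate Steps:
N(X, T) = -X/2 (N(X, T) = X*(-½) = -X/2)
-W(1/(N(1, -7) + (-1 + 6)*(-2))) = -(1/(-½*1 + (-1 + 6)*(-2)))² = -(1/(-½ + 5*(-2)))² = -(1/(-½ - 10))² = -(1/(-21/2))² = -(-2/21)² = -1*4/441 = -4/441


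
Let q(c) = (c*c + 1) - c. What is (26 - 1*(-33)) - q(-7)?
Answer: 2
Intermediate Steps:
q(c) = 1 + c² - c (q(c) = (c² + 1) - c = (1 + c²) - c = 1 + c² - c)
(26 - 1*(-33)) - q(-7) = (26 - 1*(-33)) - (1 + (-7)² - 1*(-7)) = (26 + 33) - (1 + 49 + 7) = 59 - 1*57 = 59 - 57 = 2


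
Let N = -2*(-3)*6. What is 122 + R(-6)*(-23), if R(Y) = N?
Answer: -706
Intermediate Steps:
N = 36 (N = 6*6 = 36)
R(Y) = 36
122 + R(-6)*(-23) = 122 + 36*(-23) = 122 - 828 = -706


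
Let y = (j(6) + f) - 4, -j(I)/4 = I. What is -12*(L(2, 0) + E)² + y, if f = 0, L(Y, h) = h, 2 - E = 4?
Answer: -76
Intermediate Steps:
E = -2 (E = 2 - 1*4 = 2 - 4 = -2)
j(I) = -4*I
y = -28 (y = (-4*6 + 0) - 4 = (-24 + 0) - 4 = -24 - 4 = -28)
-12*(L(2, 0) + E)² + y = -12*(0 - 2)² - 28 = -12*(-2)² - 28 = -12*4 - 28 = -48 - 28 = -76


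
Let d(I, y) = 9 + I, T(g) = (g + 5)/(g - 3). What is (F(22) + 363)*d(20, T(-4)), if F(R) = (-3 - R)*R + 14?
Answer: -5017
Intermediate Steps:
T(g) = (5 + g)/(-3 + g)
F(R) = 14 + R*(-3 - R) (F(R) = R*(-3 - R) + 14 = 14 + R*(-3 - R))
(F(22) + 363)*d(20, T(-4)) = ((14 - 1*22² - 3*22) + 363)*(9 + 20) = ((14 - 1*484 - 66) + 363)*29 = ((14 - 484 - 66) + 363)*29 = (-536 + 363)*29 = -173*29 = -5017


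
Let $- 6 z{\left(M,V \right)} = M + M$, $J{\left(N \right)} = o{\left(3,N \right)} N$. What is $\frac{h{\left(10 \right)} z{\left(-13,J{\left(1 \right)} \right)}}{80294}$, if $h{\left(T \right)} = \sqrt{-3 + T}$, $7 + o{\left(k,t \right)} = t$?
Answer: $\frac{13 \sqrt{7}}{240882} \approx 0.00014279$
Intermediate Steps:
$o{\left(k,t \right)} = -7 + t$
$J{\left(N \right)} = N \left(-7 + N\right)$ ($J{\left(N \right)} = \left(-7 + N\right) N = N \left(-7 + N\right)$)
$z{\left(M,V \right)} = - \frac{M}{3}$ ($z{\left(M,V \right)} = - \frac{M + M}{6} = - \frac{2 M}{6} = - \frac{M}{3}$)
$\frac{h{\left(10 \right)} z{\left(-13,J{\left(1 \right)} \right)}}{80294} = \frac{\sqrt{-3 + 10} \left(\left(- \frac{1}{3}\right) \left(-13\right)\right)}{80294} = \sqrt{7} \cdot \frac{13}{3} \cdot \frac{1}{80294} = \frac{13 \sqrt{7}}{3} \cdot \frac{1}{80294} = \frac{13 \sqrt{7}}{240882}$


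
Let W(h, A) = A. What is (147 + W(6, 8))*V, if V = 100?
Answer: 15500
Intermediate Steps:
(147 + W(6, 8))*V = (147 + 8)*100 = 155*100 = 15500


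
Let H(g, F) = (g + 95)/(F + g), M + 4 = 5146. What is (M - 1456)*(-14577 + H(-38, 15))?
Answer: -1236019008/23 ≈ -5.3740e+7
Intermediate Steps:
M = 5142 (M = -4 + 5146 = 5142)
H(g, F) = (95 + g)/(F + g)
(M - 1456)*(-14577 + H(-38, 15)) = (5142 - 1456)*(-14577 + (95 - 38)/(15 - 38)) = 3686*(-14577 + 57/(-23)) = 3686*(-14577 - 1/23*57) = 3686*(-14577 - 57/23) = 3686*(-335328/23) = -1236019008/23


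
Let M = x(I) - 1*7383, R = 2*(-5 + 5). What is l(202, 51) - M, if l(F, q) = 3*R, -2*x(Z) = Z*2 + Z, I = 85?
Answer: 15021/2 ≈ 7510.5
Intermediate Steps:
R = 0 (R = 2*0 = 0)
x(Z) = -3*Z/2 (x(Z) = -(Z*2 + Z)/2 = -(2*Z + Z)/2 = -3*Z/2)
l(F, q) = 0 (l(F, q) = 3*0 = 0)
M = -15021/2 (M = -3/2*85 - 1*7383 = -255/2 - 7383 = -15021/2 ≈ -7510.5)
l(202, 51) - M = 0 - 1*(-15021/2) = 0 + 15021/2 = 15021/2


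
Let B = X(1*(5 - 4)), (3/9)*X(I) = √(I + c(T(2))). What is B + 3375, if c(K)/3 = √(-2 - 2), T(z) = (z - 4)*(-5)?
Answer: 3375 + 3*√(1 + 6*I) ≈ 3380.6 + 4.7825*I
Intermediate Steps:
T(z) = 20 - 5*z (T(z) = (-4 + z)*(-5) = 20 - 5*z)
c(K) = 6*I (c(K) = 3*√(-2 - 2) = 3*√(-4) = 3*(2*I) = 6*I)
X(I) = 3*√(I + 6*I)
B = 3*√(1 + 6*I) (B = 3*√(1*(5 - 4) + 6*I) = 3*√(1*1 + 6*I) = 3*√(1 + 6*I) ≈ 5.6456 + 4.7825*I)
B + 3375 = 3*√(1 + 6*I) + 3375 = 3375 + 3*√(1 + 6*I)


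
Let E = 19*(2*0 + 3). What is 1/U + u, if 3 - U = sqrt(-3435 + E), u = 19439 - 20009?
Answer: -643529/1129 + I*sqrt(3378)/3387 ≈ -570.0 + 0.01716*I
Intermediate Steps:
u = -570
E = 57 (E = 19*(0 + 3) = 19*3 = 57)
U = 3 - I*sqrt(3378) (U = 3 - sqrt(-3435 + 57) = 3 - sqrt(-3378) = 3 - I*sqrt(3378) ≈ 3.0 - 58.121*I)
1/U + u = 1/(3 - I*sqrt(3378)) - 570 = -570 + 1/(3 - I*sqrt(3378))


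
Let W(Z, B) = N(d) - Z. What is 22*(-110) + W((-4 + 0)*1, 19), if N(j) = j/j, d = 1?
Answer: -2415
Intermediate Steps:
N(j) = 1
W(Z, B) = 1 - Z
22*(-110) + W((-4 + 0)*1, 19) = 22*(-110) + (1 - (-4 + 0)) = -2420 + (1 - (-4)) = -2420 + (1 - 1*(-4)) = -2420 + (1 + 4) = -2420 + 5 = -2415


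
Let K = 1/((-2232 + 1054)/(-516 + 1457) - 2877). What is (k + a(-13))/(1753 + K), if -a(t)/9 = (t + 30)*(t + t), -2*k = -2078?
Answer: 13588218395/4747885614 ≈ 2.8619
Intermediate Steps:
k = 1039 (k = -1/2*(-2078) = 1039)
a(t) = -18*t*(30 + t) (a(t) = -9*(t + 30)*(t + t) = -9*(30 + t)*2*t = -18*t*(30 + t))
K = -941/2708435 (K = 1/(-1178/941 - 2877) = 1/(-2708435/941) = -941/2708435 ≈ -0.00034743)
(k + a(-13))/(1753 + K) = (1039 - 18*(-13)*(30 - 13))/(1753 - 941/2708435) = (1039 - 18*(-13)*17)/(4747885614/2708435) = (1039 + 3978)*(2708435/4747885614) = 5017*(2708435/4747885614) = 13588218395/4747885614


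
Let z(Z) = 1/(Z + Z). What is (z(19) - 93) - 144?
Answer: -9005/38 ≈ -236.97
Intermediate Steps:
z(Z) = 1/(2*Z)
(z(19) - 93) - 144 = ((½)/19 - 93) - 144 = ((½)*(1/19) - 93) - 144 = (1/38 - 93) - 144 = -3533/38 - 144 = -9005/38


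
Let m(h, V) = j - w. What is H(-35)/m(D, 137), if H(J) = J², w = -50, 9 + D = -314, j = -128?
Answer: -1225/78 ≈ -15.705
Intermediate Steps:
D = -323 (D = -9 - 314 = -323)
m(h, V) = -78 (m(h, V) = -128 - 1*(-50) = -128 + 50 = -78)
H(-35)/m(D, 137) = (-35)²/(-78) = 1225*(-1/78) = -1225/78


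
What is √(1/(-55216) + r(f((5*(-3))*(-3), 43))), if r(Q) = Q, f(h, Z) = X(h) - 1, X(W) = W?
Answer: √8384214853/13804 ≈ 6.6332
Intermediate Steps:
f(h, Z) = -1 + h (f(h, Z) = h - 1 = -1 + h)
√(1/(-55216) + r(f((5*(-3))*(-3), 43))) = √(1/(-55216) + (-1 + (5*(-3))*(-3))) = √(-1/55216 + (-1 - 15*(-3))) = √(-1/55216 + (-1 + 45)) = √(-1/55216 + 44) = √(2429503/55216) = √8384214853/13804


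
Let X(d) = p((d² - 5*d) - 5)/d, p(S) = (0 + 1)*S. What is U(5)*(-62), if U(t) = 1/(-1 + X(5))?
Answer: 31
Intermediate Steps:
p(S) = S (p(S) = 1*S = S)
X(d) = (-5 + d² - 5*d)/d (X(d) = ((d² - 5*d) - 5)/d = (-5 + d² - 5*d)/d)
U(t) = -½ (U(t) = 1/(-1 + (-5 + 5 - 5/5)) = 1/(-1 + (-5 + 5 - 5*⅕)) = 1/(-1 + (-5 + 5 - 1)) = 1/(-1 - 1) = 1/(-2) = -½)
U(5)*(-62) = -½*(-62) = 31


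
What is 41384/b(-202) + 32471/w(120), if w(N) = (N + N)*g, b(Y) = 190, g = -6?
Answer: 5342347/27360 ≈ 195.26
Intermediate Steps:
w(N) = -12*N (w(N) = (N + N)*(-6) = (2*N)*(-6) = -12*N)
41384/b(-202) + 32471/w(120) = 41384/190 + 32471/((-12*120)) = 41384*(1/190) + 32471/(-1440) = 20692/95 + 32471*(-1/1440) = 20692/95 - 32471/1440 = 5342347/27360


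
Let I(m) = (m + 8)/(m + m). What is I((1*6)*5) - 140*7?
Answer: -29381/30 ≈ -979.37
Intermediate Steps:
I(m) = (8 + m)/(2*m) (I(m) = (8 + m)/((2*m)) = (8 + m)*(1/(2*m)) = (8 + m)/(2*m))
I((1*6)*5) - 140*7 = (8 + (1*6)*5)/(2*(((1*6)*5))) - 140*7 = (8 + 6*5)/(2*((6*5))) - 980 = (1/2)*(8 + 30)/30 - 980 = (1/2)*(1/30)*38 - 980 = 19/30 - 980 = -29381/30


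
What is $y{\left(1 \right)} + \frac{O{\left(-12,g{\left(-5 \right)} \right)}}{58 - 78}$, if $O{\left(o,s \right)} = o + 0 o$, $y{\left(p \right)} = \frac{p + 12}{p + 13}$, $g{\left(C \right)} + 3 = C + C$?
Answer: $\frac{107}{70} \approx 1.5286$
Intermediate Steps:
$g{\left(C \right)} = -3 + 2 C$ ($g{\left(C \right)} = -3 + \left(C + C\right) = -3 + 2 C$)
$y{\left(p \right)} = \frac{12 + p}{13 + p}$
$O{\left(o,s \right)} = o$ ($O{\left(o,s \right)} = o + 0 = o$)
$y{\left(1 \right)} + \frac{O{\left(-12,g{\left(-5 \right)} \right)}}{58 - 78} = \frac{12 + 1}{13 + 1} + \frac{1}{58 - 78} \left(-12\right) = \frac{1}{14} \cdot 13 + \frac{1}{-20} \left(-12\right) = \frac{1}{14} \cdot 13 - - \frac{3}{5} = \frac{13}{14} + \frac{3}{5} = \frac{107}{70}$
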